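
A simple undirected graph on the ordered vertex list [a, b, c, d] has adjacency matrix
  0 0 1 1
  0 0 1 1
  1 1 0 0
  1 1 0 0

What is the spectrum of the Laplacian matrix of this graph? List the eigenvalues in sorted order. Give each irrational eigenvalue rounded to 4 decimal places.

[0, 2, 2, 4]

With the vertex order [a, b, c, d], the degrees are [2, 2, 2, 2], giving D = diag(2, 2, 2, 2) and L = D - A. Diagonalising L (or applying a numerical eigensolver to the 4x4 matrix) gives the spectrum above. The single zero eigenvalue shows the graph is connected. There is one zero in the spectrum, matching the 1 component.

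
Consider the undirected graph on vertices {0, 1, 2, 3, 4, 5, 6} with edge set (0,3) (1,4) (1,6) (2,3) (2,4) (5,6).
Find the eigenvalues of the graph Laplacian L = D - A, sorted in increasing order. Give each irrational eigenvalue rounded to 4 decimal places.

[0, 0.1981, 0.7530, 1.5550, 2.4450, 3.2470, 3.8019]

Each diagonal entry of L is the vertex degree and each off-diagonal entry is -1 where an edge is present, 0 otherwise; in the order [0, 1, 2, 3, 4, 5, 6] the diagonal is [1, 2, 2, 2, 2, 1, 2]. L is symmetric positive semidefinite, so every eigenvalue is real and nonnegative. The single zero eigenvalue shows the graph is connected. The largest eigenvalue, 3.8019, is at most the vertex count 7. There is one zero in the spectrum, matching the 1 component.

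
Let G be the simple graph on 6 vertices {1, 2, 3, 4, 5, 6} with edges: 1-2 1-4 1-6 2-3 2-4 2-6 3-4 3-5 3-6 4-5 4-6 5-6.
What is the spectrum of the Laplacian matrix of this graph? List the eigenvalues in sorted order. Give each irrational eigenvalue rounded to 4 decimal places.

[0, 2.5858, 4, 5.4142, 6, 6]

With the vertex order [1, 2, 3, 4, 5, 6], the degrees are [3, 4, 4, 5, 3, 5], giving D = diag(3, 4, 4, 5, 3, 5) and L = D - A. Since every row of L sums to 0, the all-ones vector is in the kernel and 0 is an eigenvalue. The single zero eigenvalue shows the graph is connected. By the matrix-tree theorem the graph has (1/6) * product of the nonzero eigenvalues = 336 spanning trees. The eigenvalues sum to 24, which equals trace(L) = 2|E|.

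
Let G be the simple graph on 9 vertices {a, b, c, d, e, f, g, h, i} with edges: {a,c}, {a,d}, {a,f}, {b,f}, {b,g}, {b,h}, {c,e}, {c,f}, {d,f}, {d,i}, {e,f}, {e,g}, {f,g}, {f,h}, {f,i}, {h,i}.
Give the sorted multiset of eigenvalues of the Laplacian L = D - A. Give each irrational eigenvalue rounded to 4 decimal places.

[0, 1.5858, 1.5858, 3, 3, 4.4142, 4.4142, 5, 9]

Each diagonal entry of L is the vertex degree and each off-diagonal entry is -1 where an edge is present, 0 otherwise; in the order [a, b, c, d, e, f, g, h, i] the diagonal is [3, 3, 3, 3, 3, 8, 3, 3, 3]. The multiplicity of 0 as a Laplacian eigenvalue equals the number of connected components. The single zero eigenvalue shows the graph is connected. The eigenvalues sum to 32, which equals trace(L) = 2|E|.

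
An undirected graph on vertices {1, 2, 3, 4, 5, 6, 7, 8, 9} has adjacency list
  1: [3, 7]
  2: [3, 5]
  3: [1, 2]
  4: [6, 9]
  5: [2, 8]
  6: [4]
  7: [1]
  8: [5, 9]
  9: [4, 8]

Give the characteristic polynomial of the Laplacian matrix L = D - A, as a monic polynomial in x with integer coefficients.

Reading degrees in the order [1, 2, 3, 4, 5, 6, 7, 8, 9] gives [2, 2, 2, 2, 2, 1, 1, 2, 2]; set D = diag(2, 2, 2, 2, 2, 1, 1, 2, 2) and form L = D - A. L has integer entries, so p(x) = det(xI - L) has integer coefficients. Expanding the determinant yields x^9 - 16x^8 + 105x^7 - 364x^6 + 715x^5 - 792x^4 + 462x^3 - 120x^2 + 9x. The constant term is 0 because L is singular (the all-ones vector lies in its kernel).

x^9 - 16x^8 + 105x^7 - 364x^6 + 715x^5 - 792x^4 + 462x^3 - 120x^2 + 9x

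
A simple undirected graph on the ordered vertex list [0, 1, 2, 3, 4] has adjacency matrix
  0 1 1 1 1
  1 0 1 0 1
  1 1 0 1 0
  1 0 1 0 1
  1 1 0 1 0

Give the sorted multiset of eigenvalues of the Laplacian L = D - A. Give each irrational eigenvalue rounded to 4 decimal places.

With the vertex order [0, 1, 2, 3, 4], the degrees are [4, 3, 3, 3, 3], giving D = diag(4, 3, 3, 3, 3) and L = D - A. L is symmetric positive semidefinite, so every eigenvalue is real and nonnegative. The eigenvalues sum to 16, which equals trace(L) = 2|E|.

[0, 3, 3, 5, 5]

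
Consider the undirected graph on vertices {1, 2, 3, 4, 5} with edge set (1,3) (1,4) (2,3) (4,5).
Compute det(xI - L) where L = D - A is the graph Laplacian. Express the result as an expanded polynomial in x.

x^5 - 8x^4 + 21x^3 - 20x^2 + 5x

Each diagonal entry of L is the vertex degree and each off-diagonal entry is -1 where an edge is present, 0 otherwise; in the order [1, 2, 3, 4, 5] the diagonal is [2, 1, 2, 2, 1]. L has integer entries, so p(x) = det(xI - L) has integer coefficients. Expanding the determinant yields x^5 - 8x^4 + 21x^3 - 20x^2 + 5x. The coefficient of x^4 equals -trace(L) = -8, matching the sum of degrees.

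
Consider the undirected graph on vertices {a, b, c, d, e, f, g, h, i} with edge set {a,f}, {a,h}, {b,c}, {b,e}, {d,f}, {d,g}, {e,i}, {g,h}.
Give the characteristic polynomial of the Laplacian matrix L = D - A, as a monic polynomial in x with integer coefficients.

Each diagonal entry of L is the vertex degree and each off-diagonal entry is -1 where an edge is present, 0 otherwise; in the order [a, b, c, d, e, f, g, h, i] the diagonal is [2, 2, 1, 2, 2, 2, 2, 2, 1]. Computing det(xI - L) by cofactor expansion (or equivalently via sum-over-permutations) gives x^9 - 16x^8 + 105x^7 - 364x^6 + 715x^5 - 790x^4 + 450x^3 - 100x^2. The coefficient of x^8 equals -trace(L) = -16, matching the sum of degrees. The eigenvalues sum to 16, which equals trace(L) = 2|E|. There are 2 zeros in the spectrum, matching the 2 components.

x^9 - 16x^8 + 105x^7 - 364x^6 + 715x^5 - 790x^4 + 450x^3 - 100x^2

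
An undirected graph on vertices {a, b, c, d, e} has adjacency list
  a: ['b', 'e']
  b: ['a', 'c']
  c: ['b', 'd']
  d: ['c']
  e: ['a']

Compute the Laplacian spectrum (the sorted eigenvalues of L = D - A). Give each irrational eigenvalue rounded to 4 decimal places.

[0, 0.3820, 1.3820, 2.6180, 3.6180]

Each diagonal entry of L is the vertex degree and each off-diagonal entry is -1 where an edge is present, 0 otherwise; in the order [a, b, c, d, e] the diagonal is [2, 2, 2, 1, 1]. The multiplicity of 0 as a Laplacian eigenvalue equals the number of connected components. The single zero eigenvalue shows the graph is connected. There is one zero in the spectrum, matching the 1 component. The eigenvalues sum to 8, which equals trace(L) = 2|E|.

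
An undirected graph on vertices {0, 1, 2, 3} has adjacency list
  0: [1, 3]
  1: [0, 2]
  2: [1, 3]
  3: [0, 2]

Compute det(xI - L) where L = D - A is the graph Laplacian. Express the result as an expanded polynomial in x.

x^4 - 8x^3 + 20x^2 - 16x

With the vertex order [0, 1, 2, 3], the degrees are [2, 2, 2, 2], giving D = diag(2, 2, 2, 2) and L = D - A. The eigenvalues of L are [0, 2, 2, 4]; the characteristic polynomial is the product of (x - lambda_i), which multiplies out to x^4 - 8x^3 + 20x^2 - 16x. Since p(0) = det(-L) = 0, x divides p(x). By the matrix-tree theorem the graph has (1/4) * product of the nonzero eigenvalues = 4 spanning trees.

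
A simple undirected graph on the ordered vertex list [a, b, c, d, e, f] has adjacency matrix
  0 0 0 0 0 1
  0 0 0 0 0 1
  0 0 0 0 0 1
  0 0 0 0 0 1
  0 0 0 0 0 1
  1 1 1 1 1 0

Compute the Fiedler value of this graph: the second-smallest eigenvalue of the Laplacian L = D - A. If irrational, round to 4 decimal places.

Reading degrees in the order [a, b, c, d, e, f] gives [1, 1, 1, 1, 1, 5]; set D = diag(1, 1, 1, 1, 1, 5) and form L = D - A. The smallest Laplacian eigenvalue is always 0. The next one, lambda_2 = 1, measures how hard the graph is to disconnect: larger values mean better connectivity. The largest eigenvalue, 6, is at most the vertex count 6. The eigenvalues sum to 10, which equals trace(L) = 2|E|.

1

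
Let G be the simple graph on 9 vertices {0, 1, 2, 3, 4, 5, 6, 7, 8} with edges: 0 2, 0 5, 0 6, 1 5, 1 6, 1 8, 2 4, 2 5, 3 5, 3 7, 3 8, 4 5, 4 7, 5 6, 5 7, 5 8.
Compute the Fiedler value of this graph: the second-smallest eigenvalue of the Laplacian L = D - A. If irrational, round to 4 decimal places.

1.5858

Each diagonal entry of L is the vertex degree and each off-diagonal entry is -1 where an edge is present, 0 otherwise; in the order [0, 1, 2, 3, 4, 5, 6, 7, 8] the diagonal is [3, 3, 3, 3, 3, 8, 3, 3, 3]. The sorted Laplacian eigenvalues are [0, 1.5858, 1.5858, 3, 3, 4.4142, 4.4142, 5, 9]; the algebraic connectivity is the second entry, 1.5858. By the matrix-tree theorem the graph has (1/9) * product of the nonzero eigenvalues = 2205 spanning trees.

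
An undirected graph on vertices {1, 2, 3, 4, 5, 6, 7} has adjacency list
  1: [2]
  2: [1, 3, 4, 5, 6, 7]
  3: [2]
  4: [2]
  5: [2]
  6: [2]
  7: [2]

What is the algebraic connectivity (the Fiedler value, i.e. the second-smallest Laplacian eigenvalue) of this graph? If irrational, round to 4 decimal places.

Reading degrees in the order [1, 2, 3, 4, 5, 6, 7] gives [1, 6, 1, 1, 1, 1, 1]; set D = diag(1, 6, 1, 1, 1, 1, 1) and form L = D - A. Computing the eigenvalues of L and sorting gives [0, 1, 1, 1, 1, 1, 7]. The Fiedler value lambda_2 = 1 is strictly positive, so the graph is connected. The eigenvalues sum to 12, which equals trace(L) = 2|E|.

1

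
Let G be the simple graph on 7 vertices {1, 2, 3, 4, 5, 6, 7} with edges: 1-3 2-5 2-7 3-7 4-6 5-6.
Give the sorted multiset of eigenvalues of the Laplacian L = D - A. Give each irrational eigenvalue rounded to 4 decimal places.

Reading degrees in the order [1, 2, 3, 4, 5, 6, 7] gives [1, 2, 2, 1, 2, 2, 2]; set D = diag(1, 2, 2, 1, 2, 2, 2) and form L = D - A. L is symmetric positive semidefinite, so every eigenvalue is real and nonnegative. The single zero eigenvalue shows the graph is connected. The largest eigenvalue, 3.8019, is at most the vertex count 7.

[0, 0.1981, 0.7530, 1.5550, 2.4450, 3.2470, 3.8019]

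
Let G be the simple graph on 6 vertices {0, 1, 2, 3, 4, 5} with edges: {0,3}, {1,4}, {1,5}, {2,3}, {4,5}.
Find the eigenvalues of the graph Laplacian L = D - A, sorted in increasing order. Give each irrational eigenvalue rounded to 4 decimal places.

With the vertex order [0, 1, 2, 3, 4, 5], the degrees are [1, 2, 1, 2, 2, 2], giving D = diag(1, 2, 1, 2, 2, 2) and L = D - A. Since every row of L sums to 0, the all-ones vector is in the kernel and 0 is an eigenvalue. The 2 zero eigenvalues correspond to the 2 connected components. The eigenvalues sum to 10, which equals trace(L) = 2|E|.

[0, 0, 1, 3, 3, 3]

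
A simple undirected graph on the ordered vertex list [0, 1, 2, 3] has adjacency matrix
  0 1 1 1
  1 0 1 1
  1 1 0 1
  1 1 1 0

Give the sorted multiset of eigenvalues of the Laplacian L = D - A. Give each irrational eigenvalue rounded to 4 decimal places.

Reading degrees in the order [0, 1, 2, 3] gives [3, 3, 3, 3]; set D = diag(3, 3, 3, 3) and form L = D - A. The multiplicity of 0 as a Laplacian eigenvalue equals the number of connected components. The single zero eigenvalue shows the graph is connected. The eigenvalues sum to 12, which equals trace(L) = 2|E|.

[0, 4, 4, 4]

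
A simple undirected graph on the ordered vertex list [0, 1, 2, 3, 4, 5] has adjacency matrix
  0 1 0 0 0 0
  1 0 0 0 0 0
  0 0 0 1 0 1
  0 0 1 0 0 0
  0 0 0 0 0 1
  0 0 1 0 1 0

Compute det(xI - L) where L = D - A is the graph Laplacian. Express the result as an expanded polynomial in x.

x^6 - 8x^5 + 22x^4 - 24x^3 + 8x^2

Each diagonal entry of L is the vertex degree and each off-diagonal entry is -1 where an edge is present, 0 otherwise; in the order [0, 1, 2, 3, 4, 5] the diagonal is [1, 1, 2, 1, 1, 2]. Computing det(xI - L) by cofactor expansion (or equivalently via sum-over-permutations) gives x^6 - 8x^5 + 22x^4 - 24x^3 + 8x^2. The coefficient of x^5 equals -trace(L) = -8, matching the sum of degrees. The largest eigenvalue, 3.4142, is at most the vertex count 6. The eigenvalues sum to 8, which equals trace(L) = 2|E|.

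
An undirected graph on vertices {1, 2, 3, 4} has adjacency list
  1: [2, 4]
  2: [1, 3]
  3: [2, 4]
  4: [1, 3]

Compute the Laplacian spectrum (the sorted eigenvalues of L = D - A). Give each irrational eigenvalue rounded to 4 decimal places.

[0, 2, 2, 4]

With the vertex order [1, 2, 3, 4], the degrees are [2, 2, 2, 2], giving D = diag(2, 2, 2, 2) and L = D - A. Diagonalising L (or applying a numerical eigensolver to the 4x4 matrix) gives the spectrum above. The largest eigenvalue, 4, is at most the vertex count 4. The eigenvalues sum to 8, which equals trace(L) = 2|E|.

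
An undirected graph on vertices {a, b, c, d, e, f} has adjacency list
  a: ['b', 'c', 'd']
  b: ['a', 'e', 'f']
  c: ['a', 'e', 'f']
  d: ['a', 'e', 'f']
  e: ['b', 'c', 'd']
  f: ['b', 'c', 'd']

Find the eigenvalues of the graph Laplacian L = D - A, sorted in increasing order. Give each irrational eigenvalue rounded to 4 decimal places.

Reading degrees in the order [a, b, c, d, e, f] gives [3, 3, 3, 3, 3, 3]; set D = diag(3, 3, 3, 3, 3, 3) and form L = D - A. Since every row of L sums to 0, the all-ones vector is in the kernel and 0 is an eigenvalue. The single zero eigenvalue shows the graph is connected. The eigenvalues sum to 18, which equals trace(L) = 2|E|.

[0, 3, 3, 3, 3, 6]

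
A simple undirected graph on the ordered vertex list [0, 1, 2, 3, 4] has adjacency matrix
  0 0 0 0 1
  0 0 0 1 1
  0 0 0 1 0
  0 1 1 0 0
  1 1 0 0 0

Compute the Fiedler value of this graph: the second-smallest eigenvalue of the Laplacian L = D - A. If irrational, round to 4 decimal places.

0.3820

With the vertex order [0, 1, 2, 3, 4], the degrees are [1, 2, 1, 2, 2], giving D = diag(1, 2, 1, 2, 2) and L = D - A. The sorted Laplacian eigenvalues are [0, 0.3820, 1.3820, 2.6180, 3.6180]; the algebraic connectivity is the second entry, 0.3820. The eigenvalues sum to 8, which equals trace(L) = 2|E|. There is one zero in the spectrum, matching the 1 component.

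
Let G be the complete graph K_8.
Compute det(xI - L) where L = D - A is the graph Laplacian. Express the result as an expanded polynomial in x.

x^8 - 56x^7 + 1344x^6 - 17920x^5 + 143360x^4 - 688128x^3 + 1835008x^2 - 2097152x

The graph has 8 vertices and degree multiset [7, 7, 7, 7, 7, 7, 7, 7]; D is the diagonal matrix of degrees and L = D - A. Computing det(xI - L) by cofactor expansion (or equivalently via sum-over-permutations) gives x^8 - 56x^7 + 1344x^6 - 17920x^5 + 143360x^4 - 688128x^3 + 1835008x^2 - 2097152x. The coefficient of x^7 equals -trace(L) = -56, matching the sum of degrees. The eigenvalues sum to 56, which equals trace(L) = 2|E|.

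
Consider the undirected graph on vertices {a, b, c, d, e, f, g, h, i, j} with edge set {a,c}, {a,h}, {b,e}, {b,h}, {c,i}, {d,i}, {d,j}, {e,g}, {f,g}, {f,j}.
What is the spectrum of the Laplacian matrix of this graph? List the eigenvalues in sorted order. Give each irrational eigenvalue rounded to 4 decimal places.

Reading degrees in the order [a, b, c, d, e, f, g, h, i, j] gives [2, 2, 2, 2, 2, 2, 2, 2, 2, 2]; set D = diag(2, 2, 2, 2, 2, 2, 2, 2, 2, 2) and form L = D - A. L is symmetric positive semidefinite, so every eigenvalue is real and nonnegative. The single zero eigenvalue shows the graph is connected. By the matrix-tree theorem the graph has (1/10) * product of the nonzero eigenvalues = 10 spanning trees.

[0, 0.3820, 0.3820, 1.3820, 1.3820, 2.6180, 2.6180, 3.6180, 3.6180, 4]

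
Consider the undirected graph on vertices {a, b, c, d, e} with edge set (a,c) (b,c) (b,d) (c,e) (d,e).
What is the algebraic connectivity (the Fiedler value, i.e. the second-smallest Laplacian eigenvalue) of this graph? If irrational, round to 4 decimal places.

Each diagonal entry of L is the vertex degree and each off-diagonal entry is -1 where an edge is present, 0 otherwise; in the order [a, b, c, d, e] the diagonal is [1, 2, 3, 2, 2]. The smallest Laplacian eigenvalue is always 0. The next one, lambda_2 = 0.8299, measures how hard the graph is to disconnect: larger values mean better connectivity. By the matrix-tree theorem the graph has (1/5) * product of the nonzero eigenvalues = 4 spanning trees.

0.8299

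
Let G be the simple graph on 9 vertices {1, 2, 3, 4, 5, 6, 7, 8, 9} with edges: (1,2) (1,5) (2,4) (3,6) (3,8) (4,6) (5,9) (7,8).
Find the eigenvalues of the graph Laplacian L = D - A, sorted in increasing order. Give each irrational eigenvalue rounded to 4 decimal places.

[0, 0.1206, 0.4679, 1, 1.6527, 2.3473, 3, 3.5321, 3.8794]

Each diagonal entry of L is the vertex degree and each off-diagonal entry is -1 where an edge is present, 0 otherwise; in the order [1, 2, 3, 4, 5, 6, 7, 8, 9] the diagonal is [2, 2, 2, 2, 2, 2, 1, 2, 1]. L is symmetric positive semidefinite, so every eigenvalue is real and nonnegative. The eigenvalues sum to 16, which equals trace(L) = 2|E|.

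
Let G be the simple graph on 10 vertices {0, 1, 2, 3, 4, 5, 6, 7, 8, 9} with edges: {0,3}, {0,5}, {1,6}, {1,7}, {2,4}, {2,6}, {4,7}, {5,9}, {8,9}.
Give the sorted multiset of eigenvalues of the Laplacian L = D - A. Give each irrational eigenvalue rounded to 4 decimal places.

[0, 0, 0.3820, 1.3820, 1.3820, 1.3820, 2.6180, 3.6180, 3.6180, 3.6180]

Each diagonal entry of L is the vertex degree and each off-diagonal entry is -1 where an edge is present, 0 otherwise; in the order [0, 1, 2, 3, 4, 5, 6, 7, 8, 9] the diagonal is [2, 2, 2, 1, 2, 2, 2, 2, 1, 2]. The multiplicity of 0 as a Laplacian eigenvalue equals the number of connected components. The 2 zero eigenvalues correspond to the 2 connected components. There are 2 zeros in the spectrum, matching the 2 components.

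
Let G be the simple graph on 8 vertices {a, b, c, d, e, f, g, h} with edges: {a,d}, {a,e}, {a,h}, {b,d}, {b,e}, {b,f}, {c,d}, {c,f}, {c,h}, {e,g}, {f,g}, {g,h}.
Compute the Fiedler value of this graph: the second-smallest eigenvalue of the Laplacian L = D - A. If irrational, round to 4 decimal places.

With the vertex order [a, b, c, d, e, f, g, h], the degrees are [3, 3, 3, 3, 3, 3, 3, 3], giving D = diag(3, 3, 3, 3, 3, 3, 3, 3) and L = D - A. The smallest Laplacian eigenvalue is always 0. The next one, lambda_2 = 2, measures how hard the graph is to disconnect: larger values mean better connectivity.

2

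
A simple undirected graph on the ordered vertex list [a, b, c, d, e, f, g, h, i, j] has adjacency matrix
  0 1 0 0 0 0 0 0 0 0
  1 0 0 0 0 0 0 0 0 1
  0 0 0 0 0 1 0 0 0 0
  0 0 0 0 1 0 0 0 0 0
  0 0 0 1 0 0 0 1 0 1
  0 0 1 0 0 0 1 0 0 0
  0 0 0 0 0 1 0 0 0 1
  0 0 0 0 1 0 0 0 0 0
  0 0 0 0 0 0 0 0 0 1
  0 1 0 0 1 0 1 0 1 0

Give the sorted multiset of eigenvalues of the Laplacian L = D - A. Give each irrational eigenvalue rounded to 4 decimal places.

[0, 0.2207, 0.3298, 0.7073, 1, 1.4285, 2.3268, 3.0917, 3.5074, 5.3876]

With the vertex order [a, b, c, d, e, f, g, h, i, j], the degrees are [1, 2, 1, 1, 3, 2, 2, 1, 1, 4], giving D = diag(1, 2, 1, 1, 3, 2, 2, 1, 1, 4) and L = D - A. Diagonalising L (or applying a numerical eigensolver to the 10x10 matrix) gives the spectrum above. There is one zero in the spectrum, matching the 1 component.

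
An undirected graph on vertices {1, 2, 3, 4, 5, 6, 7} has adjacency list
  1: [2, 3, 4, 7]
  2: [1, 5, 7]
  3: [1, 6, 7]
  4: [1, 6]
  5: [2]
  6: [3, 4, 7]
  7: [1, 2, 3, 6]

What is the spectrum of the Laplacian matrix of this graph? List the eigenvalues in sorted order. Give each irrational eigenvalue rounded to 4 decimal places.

With the vertex order [1, 2, 3, 4, 5, 6, 7], the degrees are [4, 3, 3, 2, 1, 3, 4], giving D = diag(4, 3, 3, 2, 1, 3, 4) and L = D - A. Since every row of L sums to 0, the all-ones vector is in the kernel and 0 is an eigenvalue. The single zero eigenvalue shows the graph is connected. There is one zero in the spectrum, matching the 1 component. The largest eigenvalue, 5.5920, is at most the vertex count 7.

[0, 0.6940, 2.0492, 2.7853, 3.7810, 5.0985, 5.5920]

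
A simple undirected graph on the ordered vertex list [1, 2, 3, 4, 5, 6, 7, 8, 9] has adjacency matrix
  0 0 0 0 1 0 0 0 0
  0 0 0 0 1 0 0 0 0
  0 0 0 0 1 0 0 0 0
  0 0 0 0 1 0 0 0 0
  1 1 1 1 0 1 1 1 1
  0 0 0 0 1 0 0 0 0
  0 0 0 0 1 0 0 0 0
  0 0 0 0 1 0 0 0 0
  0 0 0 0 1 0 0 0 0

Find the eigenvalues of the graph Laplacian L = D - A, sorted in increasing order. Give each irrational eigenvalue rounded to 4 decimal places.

[0, 1, 1, 1, 1, 1, 1, 1, 9]

Each diagonal entry of L is the vertex degree and each off-diagonal entry is -1 where an edge is present, 0 otherwise; in the order [1, 2, 3, 4, 5, 6, 7, 8, 9] the diagonal is [1, 1, 1, 1, 8, 1, 1, 1, 1]. L is symmetric positive semidefinite, so every eigenvalue is real and nonnegative. The largest eigenvalue, 9, is at most the vertex count 9.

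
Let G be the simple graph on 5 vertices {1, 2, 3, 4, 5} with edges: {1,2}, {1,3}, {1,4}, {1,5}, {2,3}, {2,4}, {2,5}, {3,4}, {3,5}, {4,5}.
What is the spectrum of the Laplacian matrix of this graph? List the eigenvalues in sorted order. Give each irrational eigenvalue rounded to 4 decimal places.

Reading degrees in the order [1, 2, 3, 4, 5] gives [4, 4, 4, 4, 4]; set D = diag(4, 4, 4, 4, 4) and form L = D - A. The multiplicity of 0 as a Laplacian eigenvalue equals the number of connected components. The single zero eigenvalue shows the graph is connected. The largest eigenvalue, 5, is at most the vertex count 5.

[0, 5, 5, 5, 5]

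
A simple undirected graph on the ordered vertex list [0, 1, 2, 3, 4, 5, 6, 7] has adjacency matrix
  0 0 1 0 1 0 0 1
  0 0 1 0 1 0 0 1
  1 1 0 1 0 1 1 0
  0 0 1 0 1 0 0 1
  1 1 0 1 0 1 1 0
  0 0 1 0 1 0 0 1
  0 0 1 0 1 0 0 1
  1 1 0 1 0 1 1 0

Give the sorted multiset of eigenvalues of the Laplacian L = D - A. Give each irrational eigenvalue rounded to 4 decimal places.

Each diagonal entry of L is the vertex degree and each off-diagonal entry is -1 where an edge is present, 0 otherwise; in the order [0, 1, 2, 3, 4, 5, 6, 7] the diagonal is [3, 3, 5, 3, 5, 3, 3, 5]. Since every row of L sums to 0, the all-ones vector is in the kernel and 0 is an eigenvalue. The single zero eigenvalue shows the graph is connected. By the matrix-tree theorem the graph has (1/8) * product of the nonzero eigenvalues = 2025 spanning trees. The eigenvalues sum to 30, which equals trace(L) = 2|E|.

[0, 3, 3, 3, 3, 5, 5, 8]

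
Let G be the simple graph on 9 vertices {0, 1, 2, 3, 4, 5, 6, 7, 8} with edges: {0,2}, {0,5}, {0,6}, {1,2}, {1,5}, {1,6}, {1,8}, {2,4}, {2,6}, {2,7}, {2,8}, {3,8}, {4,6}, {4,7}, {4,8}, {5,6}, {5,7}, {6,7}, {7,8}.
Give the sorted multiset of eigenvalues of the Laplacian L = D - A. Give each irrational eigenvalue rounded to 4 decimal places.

Reading degrees in the order [0, 1, 2, 3, 4, 5, 6, 7, 8] gives [3, 4, 6, 1, 4, 4, 6, 5, 5]; set D = diag(3, 4, 6, 1, 4, 4, 6, 5, 5) and form L = D - A. The multiplicity of 0 as a Laplacian eigenvalue equals the number of connected components. The eigenvalues sum to 38, which equals trace(L) = 2|E|. The largest eigenvalue, 7.4752, is at most the vertex count 9.

[0, 0.8729, 2.6747, 3.5860, 4.4060, 5.5219, 6.0948, 7.3685, 7.4752]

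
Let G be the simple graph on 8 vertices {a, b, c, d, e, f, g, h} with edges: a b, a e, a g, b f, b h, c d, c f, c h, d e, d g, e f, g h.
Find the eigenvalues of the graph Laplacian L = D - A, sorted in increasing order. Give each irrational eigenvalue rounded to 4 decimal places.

Reading degrees in the order [a, b, c, d, e, f, g, h] gives [3, 3, 3, 3, 3, 3, 3, 3]; set D = diag(3, 3, 3, 3, 3, 3, 3, 3) and form L = D - A. The multiplicity of 0 as a Laplacian eigenvalue equals the number of connected components. The largest eigenvalue, 6, is at most the vertex count 8. By the matrix-tree theorem the graph has (1/8) * product of the nonzero eigenvalues = 384 spanning trees.

[0, 2, 2, 2, 4, 4, 4, 6]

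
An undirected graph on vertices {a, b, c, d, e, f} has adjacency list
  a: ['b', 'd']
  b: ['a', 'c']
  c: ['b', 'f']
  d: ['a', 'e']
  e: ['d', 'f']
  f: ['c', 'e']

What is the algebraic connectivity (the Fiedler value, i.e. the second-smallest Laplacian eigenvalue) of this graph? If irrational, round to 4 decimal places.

With the vertex order [a, b, c, d, e, f], the degrees are [2, 2, 2, 2, 2, 2], giving D = diag(2, 2, 2, 2, 2, 2) and L = D - A. The sorted Laplacian eigenvalues are [0, 1, 1, 3, 3, 4]; the algebraic connectivity is the second entry, 1. By the matrix-tree theorem the graph has (1/6) * product of the nonzero eigenvalues = 6 spanning trees.

1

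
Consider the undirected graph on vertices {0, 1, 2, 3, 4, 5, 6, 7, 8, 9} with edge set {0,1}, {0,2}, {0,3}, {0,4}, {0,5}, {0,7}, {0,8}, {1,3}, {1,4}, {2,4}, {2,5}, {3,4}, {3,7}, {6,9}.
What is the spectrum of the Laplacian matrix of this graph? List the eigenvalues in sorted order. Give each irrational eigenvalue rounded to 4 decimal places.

Each diagonal entry of L is the vertex degree and each off-diagonal entry is -1 where an edge is present, 0 otherwise; in the order [0, 1, 2, 3, 4, 5, 6, 7, 8, 9] the diagonal is [7, 3, 3, 4, 4, 2, 1, 2, 1, 1]. The multiplicity of 0 as a Laplacian eigenvalue equals the number of connected components. The 2 zero eigenvalues correspond to the 2 connected components. The largest eigenvalue, 8, is at most the vertex count 10. The eigenvalues sum to 28, which equals trace(L) = 2|E|.

[0, 0, 1, 1.4131, 2, 2.1369, 3.3595, 4.6977, 5.3928, 8]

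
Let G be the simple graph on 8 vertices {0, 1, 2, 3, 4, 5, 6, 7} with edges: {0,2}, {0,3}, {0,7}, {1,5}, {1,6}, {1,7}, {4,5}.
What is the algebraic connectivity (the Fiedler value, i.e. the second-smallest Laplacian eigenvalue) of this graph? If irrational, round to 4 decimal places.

0.2137

Each diagonal entry of L is the vertex degree and each off-diagonal entry is -1 where an edge is present, 0 otherwise; in the order [0, 1, 2, 3, 4, 5, 6, 7] the diagonal is [3, 3, 1, 1, 1, 2, 1, 2]. Computing the eigenvalues of L and sorting gives [0, 0.2137, 0.6177, 1, 1.4977, 2.3537, 3.8408, 4.4763]. The Fiedler value lambda_2 = 0.2137 is strictly positive, so the graph is connected. The largest eigenvalue, 4.4763, is at most the vertex count 8. By the matrix-tree theorem the graph has (1/8) * product of the nonzero eigenvalues = 1 spanning tree.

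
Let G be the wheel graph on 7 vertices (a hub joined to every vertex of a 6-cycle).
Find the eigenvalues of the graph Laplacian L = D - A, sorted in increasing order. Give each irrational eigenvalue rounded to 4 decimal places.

[0, 2, 2, 4, 4, 5, 7]

The graph has 7 vertices and degree multiset [6, 3, 3, 3, 3, 3, 3]; D is the diagonal matrix of degrees and L = D - A. L is symmetric positive semidefinite, so every eigenvalue is real and nonnegative. There is one zero in the spectrum, matching the 1 component. The eigenvalues sum to 24, which equals trace(L) = 2|E|.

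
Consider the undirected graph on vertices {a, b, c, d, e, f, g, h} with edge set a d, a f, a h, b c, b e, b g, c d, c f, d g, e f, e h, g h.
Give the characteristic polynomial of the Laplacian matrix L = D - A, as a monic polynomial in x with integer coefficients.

With the vertex order [a, b, c, d, e, f, g, h], the degrees are [3, 3, 3, 3, 3, 3, 3, 3], giving D = diag(3, 3, 3, 3, 3, 3, 3, 3) and L = D - A. The eigenvalues of L are [0, 2, 2, 2, 4, 4, 4, 6]; the characteristic polynomial is the product of (x - lambda_i), which multiplies out to x^8 - 24x^7 + 240x^6 - 1296x^5 + 4080x^4 - 7488x^3 + 7424x^2 - 3072x. The constant term is 0 because L is singular (the all-ones vector lies in its kernel). The eigenvalues sum to 24, which equals trace(L) = 2|E|. There is one zero in the spectrum, matching the 1 component.

x^8 - 24x^7 + 240x^6 - 1296x^5 + 4080x^4 - 7488x^3 + 7424x^2 - 3072x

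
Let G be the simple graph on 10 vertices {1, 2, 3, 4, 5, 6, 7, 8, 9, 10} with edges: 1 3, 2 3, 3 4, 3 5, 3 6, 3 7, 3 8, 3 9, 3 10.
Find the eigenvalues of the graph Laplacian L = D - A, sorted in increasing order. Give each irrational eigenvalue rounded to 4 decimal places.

[0, 1, 1, 1, 1, 1, 1, 1, 1, 10]

Reading degrees in the order [1, 2, 3, 4, 5, 6, 7, 8, 9, 10] gives [1, 1, 9, 1, 1, 1, 1, 1, 1, 1]; set D = diag(1, 1, 9, 1, 1, 1, 1, 1, 1, 1) and form L = D - A. Since every row of L sums to 0, the all-ones vector is in the kernel and 0 is an eigenvalue. The single zero eigenvalue shows the graph is connected. By the matrix-tree theorem the graph has (1/10) * product of the nonzero eigenvalues = 1 spanning tree.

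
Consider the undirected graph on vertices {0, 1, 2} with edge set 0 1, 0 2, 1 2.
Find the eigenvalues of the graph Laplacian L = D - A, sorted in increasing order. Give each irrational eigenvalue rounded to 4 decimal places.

With the vertex order [0, 1, 2], the degrees are [2, 2, 2], giving D = diag(2, 2, 2) and L = D - A. L is symmetric positive semidefinite, so every eigenvalue is real and nonnegative. The eigenvalues sum to 6, which equals trace(L) = 2|E|. By the matrix-tree theorem the graph has (1/3) * product of the nonzero eigenvalues = 3 spanning trees.

[0, 3, 3]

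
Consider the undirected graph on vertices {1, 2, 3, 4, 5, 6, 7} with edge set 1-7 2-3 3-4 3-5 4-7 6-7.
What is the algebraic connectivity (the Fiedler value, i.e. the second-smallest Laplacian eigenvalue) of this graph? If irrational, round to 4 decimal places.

Each diagonal entry of L is the vertex degree and each off-diagonal entry is -1 where an edge is present, 0 otherwise; in the order [1, 2, 3, 4, 5, 6, 7] the diagonal is [1, 1, 3, 2, 1, 1, 3]. Computing the eigenvalues of L and sorting gives [0, 0.2679, 1, 1, 1.5858, 3.7321, 4.4142]. The Fiedler value lambda_2 = 0.2679 is strictly positive, so the graph is connected. There is one zero in the spectrum, matching the 1 component.

0.2679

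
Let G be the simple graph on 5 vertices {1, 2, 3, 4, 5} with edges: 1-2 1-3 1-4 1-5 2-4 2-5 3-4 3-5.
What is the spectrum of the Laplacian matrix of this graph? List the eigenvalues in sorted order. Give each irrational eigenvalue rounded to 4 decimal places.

[0, 3, 3, 5, 5]

With the vertex order [1, 2, 3, 4, 5], the degrees are [4, 3, 3, 3, 3], giving D = diag(4, 3, 3, 3, 3) and L = D - A. Since every row of L sums to 0, the all-ones vector is in the kernel and 0 is an eigenvalue. The single zero eigenvalue shows the graph is connected. There is one zero in the spectrum, matching the 1 component. By the matrix-tree theorem the graph has (1/5) * product of the nonzero eigenvalues = 45 spanning trees.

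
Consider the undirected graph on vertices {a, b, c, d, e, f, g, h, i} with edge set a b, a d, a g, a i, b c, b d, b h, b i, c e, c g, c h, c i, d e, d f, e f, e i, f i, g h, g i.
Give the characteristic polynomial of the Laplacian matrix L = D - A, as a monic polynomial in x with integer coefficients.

x^9 - 38x^8 + 619x^7 - 5638x^6 + 31354x^5 - 108788x^4 + 229332x^3 - 267488x^2 + 131391x

With the vertex order [a, b, c, d, e, f, g, h, i], the degrees are [4, 5, 5, 4, 4, 3, 4, 3, 6], giving D = diag(4, 5, 5, 4, 4, 3, 4, 3, 6) and L = D - A. Computing det(xI - L) by cofactor expansion (or equivalently via sum-over-permutations) gives x^9 - 38x^8 + 619x^7 - 5638x^6 + 31354x^5 - 108788x^4 + 229332x^3 - 267488x^2 + 131391x. Since p(0) = det(-L) = 0, x divides p(x). The largest eigenvalue, 7.5341, is at most the vertex count 9. There is one zero in the spectrum, matching the 1 component.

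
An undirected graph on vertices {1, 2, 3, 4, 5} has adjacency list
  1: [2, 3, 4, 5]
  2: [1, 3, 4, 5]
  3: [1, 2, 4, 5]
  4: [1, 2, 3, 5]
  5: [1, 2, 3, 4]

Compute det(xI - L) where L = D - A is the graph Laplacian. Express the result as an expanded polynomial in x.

x^5 - 20x^4 + 150x^3 - 500x^2 + 625x

Reading degrees in the order [1, 2, 3, 4, 5] gives [4, 4, 4, 4, 4]; set D = diag(4, 4, 4, 4, 4) and form L = D - A. Computing det(xI - L) by cofactor expansion (or equivalently via sum-over-permutations) gives x^5 - 20x^4 + 150x^3 - 500x^2 + 625x. The coefficient of x^4 equals -trace(L) = -20, matching the sum of degrees. The eigenvalues sum to 20, which equals trace(L) = 2|E|. By the matrix-tree theorem the graph has (1/5) * product of the nonzero eigenvalues = 125 spanning trees.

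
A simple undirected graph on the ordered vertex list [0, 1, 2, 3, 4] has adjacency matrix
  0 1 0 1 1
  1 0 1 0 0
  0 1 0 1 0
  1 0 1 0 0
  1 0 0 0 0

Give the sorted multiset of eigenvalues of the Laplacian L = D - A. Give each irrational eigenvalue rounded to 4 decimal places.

[0, 0.8299, 2, 2.6889, 4.4812]

With the vertex order [0, 1, 2, 3, 4], the degrees are [3, 2, 2, 2, 1], giving D = diag(3, 2, 2, 2, 1) and L = D - A. Since every row of L sums to 0, the all-ones vector is in the kernel and 0 is an eigenvalue. The single zero eigenvalue shows the graph is connected. The largest eigenvalue, 4.4812, is at most the vertex count 5.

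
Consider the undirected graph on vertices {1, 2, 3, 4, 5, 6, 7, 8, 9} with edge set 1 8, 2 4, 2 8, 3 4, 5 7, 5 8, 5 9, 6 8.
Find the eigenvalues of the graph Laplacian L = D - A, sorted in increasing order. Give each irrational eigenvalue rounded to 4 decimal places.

With the vertex order [1, 2, 3, 4, 5, 6, 7, 8, 9], the degrees are [1, 2, 1, 2, 3, 1, 1, 4, 1], giving D = diag(1, 2, 1, 2, 3, 1, 1, 4, 1) and L = D - A. L is symmetric positive semidefinite, so every eigenvalue is real and nonnegative. There is one zero in the spectrum, matching the 1 component.

[0, 0.2232, 0.4919, 1, 1, 1.4712, 3, 3.4838, 5.3298]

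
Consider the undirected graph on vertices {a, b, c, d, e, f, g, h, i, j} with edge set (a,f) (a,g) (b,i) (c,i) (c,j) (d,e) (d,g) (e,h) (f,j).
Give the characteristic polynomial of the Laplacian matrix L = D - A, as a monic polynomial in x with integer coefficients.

x^10 - 18x^9 + 136x^8 - 560x^7 + 1365x^6 - 2002x^5 + 1716x^4 - 792x^3 + 165x^2 - 10x

With the vertex order [a, b, c, d, e, f, g, h, i, j], the degrees are [2, 1, 2, 2, 2, 2, 2, 1, 2, 2], giving D = diag(2, 1, 2, 2, 2, 2, 2, 1, 2, 2) and L = D - A. Computing det(xI - L) by cofactor expansion (or equivalently via sum-over-permutations) gives x^10 - 18x^9 + 136x^8 - 560x^7 + 1365x^6 - 2002x^5 + 1716x^4 - 792x^3 + 165x^2 - 10x. The coefficient of x^9 equals -trace(L) = -18, matching the sum of degrees. The eigenvalues sum to 18, which equals trace(L) = 2|E|.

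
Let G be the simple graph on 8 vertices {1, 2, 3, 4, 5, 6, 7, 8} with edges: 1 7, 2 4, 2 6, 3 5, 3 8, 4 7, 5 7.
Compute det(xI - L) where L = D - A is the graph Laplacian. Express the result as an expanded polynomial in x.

Reading degrees in the order [1, 2, 3, 4, 5, 6, 7, 8] gives [1, 2, 2, 2, 2, 1, 3, 1]; set D = diag(1, 2, 2, 2, 2, 1, 3, 1) and form L = D - A. Computing det(xI - L) by cofactor expansion (or equivalently via sum-over-permutations) gives x^8 - 14x^7 + 77x^6 - 212x^5 + 308x^4 - 228x^3 + 75x^2 - 8x. Since p(0) = det(-L) = 0, x divides p(x).

x^8 - 14x^7 + 77x^6 - 212x^5 + 308x^4 - 228x^3 + 75x^2 - 8x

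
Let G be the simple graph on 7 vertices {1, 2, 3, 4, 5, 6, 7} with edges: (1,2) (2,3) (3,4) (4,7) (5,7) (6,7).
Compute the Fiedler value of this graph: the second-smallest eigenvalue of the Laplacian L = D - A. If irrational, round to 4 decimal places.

0.2254

With the vertex order [1, 2, 3, 4, 5, 6, 7], the degrees are [1, 2, 2, 2, 1, 1, 3], giving D = diag(1, 2, 2, 2, 1, 1, 3) and L = D - A. Computing the eigenvalues of L and sorting gives [0, 0.2254, 1, 1, 2.1859, 3.3604, 4.2283]. The Fiedler value lambda_2 = 0.2254 is strictly positive, so the graph is connected. There is one zero in the spectrum, matching the 1 component.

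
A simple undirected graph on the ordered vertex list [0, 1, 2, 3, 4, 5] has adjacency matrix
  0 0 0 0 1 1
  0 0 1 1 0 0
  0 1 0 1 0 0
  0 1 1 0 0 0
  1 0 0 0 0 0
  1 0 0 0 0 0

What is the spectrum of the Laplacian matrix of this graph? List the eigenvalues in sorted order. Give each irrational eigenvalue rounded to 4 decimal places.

[0, 0, 1, 3, 3, 3]

Reading degrees in the order [0, 1, 2, 3, 4, 5] gives [2, 2, 2, 2, 1, 1]; set D = diag(2, 2, 2, 2, 1, 1) and form L = D - A. Diagonalising L (or applying a numerical eigensolver to the 6x6 matrix) gives the spectrum above. The 2 zero eigenvalues correspond to the 2 connected components. The largest eigenvalue, 3, is at most the vertex count 6.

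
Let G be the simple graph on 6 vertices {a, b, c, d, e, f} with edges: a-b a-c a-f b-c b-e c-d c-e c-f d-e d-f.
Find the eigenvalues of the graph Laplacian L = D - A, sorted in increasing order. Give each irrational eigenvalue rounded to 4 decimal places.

[0, 2.3820, 2.3820, 4.6180, 4.6180, 6]

Each diagonal entry of L is the vertex degree and each off-diagonal entry is -1 where an edge is present, 0 otherwise; in the order [a, b, c, d, e, f] the diagonal is [3, 3, 5, 3, 3, 3]. L is symmetric positive semidefinite, so every eigenvalue is real and nonnegative. The single zero eigenvalue shows the graph is connected. The eigenvalues sum to 20, which equals trace(L) = 2|E|. There is one zero in the spectrum, matching the 1 component.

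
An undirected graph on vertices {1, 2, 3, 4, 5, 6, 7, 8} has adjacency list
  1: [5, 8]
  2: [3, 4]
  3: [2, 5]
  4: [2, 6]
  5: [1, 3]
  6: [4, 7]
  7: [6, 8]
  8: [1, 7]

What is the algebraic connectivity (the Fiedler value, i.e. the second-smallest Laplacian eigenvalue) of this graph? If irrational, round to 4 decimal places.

0.5858

Each diagonal entry of L is the vertex degree and each off-diagonal entry is -1 where an edge is present, 0 otherwise; in the order [1, 2, 3, 4, 5, 6, 7, 8] the diagonal is [2, 2, 2, 2, 2, 2, 2, 2]. The sorted Laplacian eigenvalues are [0, 0.5858, 0.5858, 2, 2, 3.4142, 3.4142, 4]; the algebraic connectivity is the second entry, 0.5858. There is one zero in the spectrum, matching the 1 component. The largest eigenvalue, 4, is at most the vertex count 8.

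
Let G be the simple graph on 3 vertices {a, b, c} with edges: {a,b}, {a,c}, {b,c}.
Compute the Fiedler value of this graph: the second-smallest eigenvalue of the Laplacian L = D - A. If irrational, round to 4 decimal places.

With the vertex order [a, b, c], the degrees are [2, 2, 2], giving D = diag(2, 2, 2) and L = D - A. The sorted Laplacian eigenvalues are [0, 3, 3]; the algebraic connectivity is the second entry, 3.

3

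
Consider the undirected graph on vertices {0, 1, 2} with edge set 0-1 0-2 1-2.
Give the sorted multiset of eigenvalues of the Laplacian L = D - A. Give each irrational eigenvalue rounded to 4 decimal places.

Each diagonal entry of L is the vertex degree and each off-diagonal entry is -1 where an edge is present, 0 otherwise; in the order [0, 1, 2] the diagonal is [2, 2, 2]. Since every row of L sums to 0, the all-ones vector is in the kernel and 0 is an eigenvalue. By the matrix-tree theorem the graph has (1/3) * product of the nonzero eigenvalues = 3 spanning trees. The eigenvalues sum to 6, which equals trace(L) = 2|E|.

[0, 3, 3]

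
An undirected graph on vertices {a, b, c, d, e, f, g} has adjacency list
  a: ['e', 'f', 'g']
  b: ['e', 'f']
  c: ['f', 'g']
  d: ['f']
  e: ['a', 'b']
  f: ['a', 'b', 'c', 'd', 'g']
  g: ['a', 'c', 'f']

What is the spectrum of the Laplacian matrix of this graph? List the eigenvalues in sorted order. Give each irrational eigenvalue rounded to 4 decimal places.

Reading degrees in the order [a, b, c, d, e, f, g] gives [3, 2, 2, 1, 2, 5, 3]; set D = diag(3, 2, 2, 1, 2, 5, 3) and form L = D - A. L is symmetric positive semidefinite, so every eigenvalue is real and nonnegative. The single zero eigenvalue shows the graph is connected. There is one zero in the spectrum, matching the 1 component.

[0, 0.8890, 1.1894, 2.3106, 3.0875, 4.3809, 6.1426]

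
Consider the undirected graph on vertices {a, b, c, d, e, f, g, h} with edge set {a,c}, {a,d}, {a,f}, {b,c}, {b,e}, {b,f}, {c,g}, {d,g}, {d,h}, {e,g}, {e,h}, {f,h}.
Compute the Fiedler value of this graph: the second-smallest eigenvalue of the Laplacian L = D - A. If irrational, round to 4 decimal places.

2

Reading degrees in the order [a, b, c, d, e, f, g, h] gives [3, 3, 3, 3, 3, 3, 3, 3]; set D = diag(3, 3, 3, 3, 3, 3, 3, 3) and form L = D - A. The sorted Laplacian eigenvalues are [0, 2, 2, 2, 4, 4, 4, 6]; the algebraic connectivity is the second entry, 2. The largest eigenvalue, 6, is at most the vertex count 8. By the matrix-tree theorem the graph has (1/8) * product of the nonzero eigenvalues = 384 spanning trees.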